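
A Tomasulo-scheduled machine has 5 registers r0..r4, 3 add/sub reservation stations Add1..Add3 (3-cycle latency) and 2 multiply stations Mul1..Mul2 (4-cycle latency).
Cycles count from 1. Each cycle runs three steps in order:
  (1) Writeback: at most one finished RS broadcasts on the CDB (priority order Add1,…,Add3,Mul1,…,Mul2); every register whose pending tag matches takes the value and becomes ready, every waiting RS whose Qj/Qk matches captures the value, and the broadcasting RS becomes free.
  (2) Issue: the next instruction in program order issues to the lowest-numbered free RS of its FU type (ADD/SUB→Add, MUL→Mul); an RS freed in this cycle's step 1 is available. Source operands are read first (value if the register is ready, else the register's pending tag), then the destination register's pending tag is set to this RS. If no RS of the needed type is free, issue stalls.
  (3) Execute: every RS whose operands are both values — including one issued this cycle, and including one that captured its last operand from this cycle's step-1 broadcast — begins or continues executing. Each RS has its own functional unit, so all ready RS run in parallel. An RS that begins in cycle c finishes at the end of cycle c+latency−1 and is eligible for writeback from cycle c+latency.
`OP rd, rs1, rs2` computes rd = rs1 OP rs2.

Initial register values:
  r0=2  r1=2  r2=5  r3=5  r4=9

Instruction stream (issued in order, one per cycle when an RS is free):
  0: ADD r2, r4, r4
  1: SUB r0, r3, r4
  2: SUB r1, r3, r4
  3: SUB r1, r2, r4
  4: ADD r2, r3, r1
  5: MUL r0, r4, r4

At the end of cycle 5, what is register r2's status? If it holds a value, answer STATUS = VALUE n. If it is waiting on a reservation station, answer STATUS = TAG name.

  c1: issue ADD r2<-Add1  regs: r0:2,r1:2,r2:Add1,r3:5,r4:9
  c2: issue SUB r0<-Add2  regs: r0:Add2,r1:2,r2:Add1,r3:5,r4:9
  c3: issue SUB r1<-Add3  regs: r0:Add2,r1:Add3,r2:Add1,r3:5,r4:9
  c4: CDB Add1=18; issue SUB r1<-Add1  regs: r0:Add2,r1:Add1,r2:18,r3:5,r4:9
  c5: CDB Add2=-4; issue ADD r2<-Add2  regs: r0:-4,r1:Add1,r2:Add2,r3:5,r4:9

STATUS = TAG Add2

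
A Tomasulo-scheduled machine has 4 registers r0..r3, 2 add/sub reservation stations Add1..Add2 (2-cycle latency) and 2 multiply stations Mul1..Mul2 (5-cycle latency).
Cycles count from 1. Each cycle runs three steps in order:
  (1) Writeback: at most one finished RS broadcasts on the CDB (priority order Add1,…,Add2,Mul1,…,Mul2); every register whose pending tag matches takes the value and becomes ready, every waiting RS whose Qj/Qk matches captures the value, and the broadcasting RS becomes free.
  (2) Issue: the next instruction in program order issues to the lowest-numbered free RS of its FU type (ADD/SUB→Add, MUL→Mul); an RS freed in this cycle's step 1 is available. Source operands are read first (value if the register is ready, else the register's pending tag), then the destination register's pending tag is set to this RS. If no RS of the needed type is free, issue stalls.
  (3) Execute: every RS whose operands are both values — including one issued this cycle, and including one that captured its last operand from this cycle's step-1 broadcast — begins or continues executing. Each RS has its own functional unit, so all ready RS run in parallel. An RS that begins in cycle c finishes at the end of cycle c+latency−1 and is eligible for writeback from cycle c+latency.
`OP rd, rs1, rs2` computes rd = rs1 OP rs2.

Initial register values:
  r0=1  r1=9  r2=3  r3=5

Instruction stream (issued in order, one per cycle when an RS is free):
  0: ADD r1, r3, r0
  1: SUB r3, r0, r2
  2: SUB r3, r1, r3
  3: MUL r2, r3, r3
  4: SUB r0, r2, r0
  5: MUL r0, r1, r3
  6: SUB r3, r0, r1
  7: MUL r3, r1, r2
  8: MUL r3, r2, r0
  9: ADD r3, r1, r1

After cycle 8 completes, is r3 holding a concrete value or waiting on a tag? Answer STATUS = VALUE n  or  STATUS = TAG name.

  c1: issue ADD r1<-Add1  regs: r0:1,r1:Add1,r2:3,r3:5
  c2: issue SUB r3<-Add2  regs: r0:1,r1:Add1,r2:3,r3:Add2
  c3: CDB Add1=6; issue SUB r3<-Add1  regs: r0:1,r1:6,r2:3,r3:Add1
  c4: CDB Add2=-2; issue MUL r2<-Mul1  regs: r0:1,r1:6,r2:Mul1,r3:Add1
  c5: issue SUB r0<-Add2  regs: r0:Add2,r1:6,r2:Mul1,r3:Add1
  c6: CDB Add1=8; issue MUL r0<-Mul2  regs: r0:Mul2,r1:6,r2:Mul1,r3:8
  c7: issue SUB r3<-Add1  regs: r0:Mul2,r1:6,r2:Mul1,r3:Add1
  c8: stall  regs: r0:Mul2,r1:6,r2:Mul1,r3:Add1

STATUS = TAG Add1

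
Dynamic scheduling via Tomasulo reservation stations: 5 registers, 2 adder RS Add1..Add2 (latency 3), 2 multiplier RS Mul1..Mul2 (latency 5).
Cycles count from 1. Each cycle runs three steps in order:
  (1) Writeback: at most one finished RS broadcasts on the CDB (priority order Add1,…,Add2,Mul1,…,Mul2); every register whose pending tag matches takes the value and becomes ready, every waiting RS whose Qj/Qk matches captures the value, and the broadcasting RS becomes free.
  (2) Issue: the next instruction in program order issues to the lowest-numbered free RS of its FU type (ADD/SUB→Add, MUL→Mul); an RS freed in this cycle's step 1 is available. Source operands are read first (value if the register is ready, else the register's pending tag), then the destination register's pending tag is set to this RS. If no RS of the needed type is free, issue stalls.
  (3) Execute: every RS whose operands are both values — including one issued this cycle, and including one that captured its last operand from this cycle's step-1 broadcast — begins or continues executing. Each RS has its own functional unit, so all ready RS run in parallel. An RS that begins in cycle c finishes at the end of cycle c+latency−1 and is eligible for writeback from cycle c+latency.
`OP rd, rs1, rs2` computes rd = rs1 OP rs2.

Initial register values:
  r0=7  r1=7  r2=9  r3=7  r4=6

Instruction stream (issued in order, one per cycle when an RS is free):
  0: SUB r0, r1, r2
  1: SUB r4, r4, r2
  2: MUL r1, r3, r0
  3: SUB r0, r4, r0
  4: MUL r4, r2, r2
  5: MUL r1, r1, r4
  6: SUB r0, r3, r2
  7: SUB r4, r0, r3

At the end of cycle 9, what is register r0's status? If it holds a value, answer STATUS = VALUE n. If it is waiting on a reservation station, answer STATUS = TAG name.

STATUS = VALUE -1

  c1: issue SUB r0<-Add1  regs: r0:Add1,r1:7,r2:9,r3:7,r4:6
  c2: issue SUB r4<-Add2  regs: r0:Add1,r1:7,r2:9,r3:7,r4:Add2
  c3: issue MUL r1<-Mul1  regs: r0:Add1,r1:Mul1,r2:9,r3:7,r4:Add2
  c4: CDB Add1=-2; issue SUB r0<-Add1  regs: r0:Add1,r1:Mul1,r2:9,r3:7,r4:Add2
  c5: CDB Add2=-3; issue MUL r4<-Mul2  regs: r0:Add1,r1:Mul1,r2:9,r3:7,r4:Mul2
  c6: stall  regs: r0:Add1,r1:Mul1,r2:9,r3:7,r4:Mul2
  c7: stall  regs: r0:Add1,r1:Mul1,r2:9,r3:7,r4:Mul2
  c8: CDB Add1=-1; stall  regs: r0:-1,r1:Mul1,r2:9,r3:7,r4:Mul2
  c9: CDB Mul1=-14; issue MUL r1<-Mul1  regs: r0:-1,r1:Mul1,r2:9,r3:7,r4:Mul2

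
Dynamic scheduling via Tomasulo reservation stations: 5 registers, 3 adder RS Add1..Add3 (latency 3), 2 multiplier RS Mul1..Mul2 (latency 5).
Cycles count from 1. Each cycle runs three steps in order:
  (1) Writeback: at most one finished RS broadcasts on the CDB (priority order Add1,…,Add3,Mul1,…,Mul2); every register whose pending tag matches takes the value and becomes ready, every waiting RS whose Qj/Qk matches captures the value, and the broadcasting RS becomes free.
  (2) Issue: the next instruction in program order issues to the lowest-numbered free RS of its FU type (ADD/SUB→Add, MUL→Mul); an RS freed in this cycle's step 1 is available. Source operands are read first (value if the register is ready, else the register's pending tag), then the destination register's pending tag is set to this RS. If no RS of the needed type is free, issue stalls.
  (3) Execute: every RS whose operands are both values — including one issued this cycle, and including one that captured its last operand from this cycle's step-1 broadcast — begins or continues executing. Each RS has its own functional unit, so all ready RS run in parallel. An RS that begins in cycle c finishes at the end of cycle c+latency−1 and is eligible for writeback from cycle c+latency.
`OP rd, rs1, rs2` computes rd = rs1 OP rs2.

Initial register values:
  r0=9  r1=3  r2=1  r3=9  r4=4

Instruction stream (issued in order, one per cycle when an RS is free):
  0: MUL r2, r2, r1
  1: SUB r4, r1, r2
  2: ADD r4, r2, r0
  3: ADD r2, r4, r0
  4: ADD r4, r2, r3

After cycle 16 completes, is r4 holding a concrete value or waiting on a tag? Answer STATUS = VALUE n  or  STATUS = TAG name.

STATUS = VALUE 30

  c1: issue MUL r2<-Mul1  regs: r0:9,r1:3,r2:Mul1,r3:9,r4:4
  c2: issue SUB r4<-Add1  regs: r0:9,r1:3,r2:Mul1,r3:9,r4:Add1
  c3: issue ADD r4<-Add2  regs: r0:9,r1:3,r2:Mul1,r3:9,r4:Add2
  c4: issue ADD r2<-Add3  regs: r0:9,r1:3,r2:Add3,r3:9,r4:Add2
  c5: stall  regs: r0:9,r1:3,r2:Add3,r3:9,r4:Add2
  c6: CDB Mul1=3; stall  regs: r0:9,r1:3,r2:Add3,r3:9,r4:Add2
  c7: stall  regs: r0:9,r1:3,r2:Add3,r3:9,r4:Add2
  c8: stall  regs: r0:9,r1:3,r2:Add3,r3:9,r4:Add2
  c9: CDB Add1=0; issue ADD r4<-Add1  regs: r0:9,r1:3,r2:Add3,r3:9,r4:Add1
  c10: CDB Add2=12  regs: r0:9,r1:3,r2:Add3,r3:9,r4:Add1
  c11: -  regs: r0:9,r1:3,r2:Add3,r3:9,r4:Add1
  c12: -  regs: r0:9,r1:3,r2:Add3,r3:9,r4:Add1
  c13: CDB Add3=21  regs: r0:9,r1:3,r2:21,r3:9,r4:Add1
  c14: -  regs: r0:9,r1:3,r2:21,r3:9,r4:Add1
  c15: -  regs: r0:9,r1:3,r2:21,r3:9,r4:Add1
  c16: CDB Add1=30  regs: r0:9,r1:3,r2:21,r3:9,r4:30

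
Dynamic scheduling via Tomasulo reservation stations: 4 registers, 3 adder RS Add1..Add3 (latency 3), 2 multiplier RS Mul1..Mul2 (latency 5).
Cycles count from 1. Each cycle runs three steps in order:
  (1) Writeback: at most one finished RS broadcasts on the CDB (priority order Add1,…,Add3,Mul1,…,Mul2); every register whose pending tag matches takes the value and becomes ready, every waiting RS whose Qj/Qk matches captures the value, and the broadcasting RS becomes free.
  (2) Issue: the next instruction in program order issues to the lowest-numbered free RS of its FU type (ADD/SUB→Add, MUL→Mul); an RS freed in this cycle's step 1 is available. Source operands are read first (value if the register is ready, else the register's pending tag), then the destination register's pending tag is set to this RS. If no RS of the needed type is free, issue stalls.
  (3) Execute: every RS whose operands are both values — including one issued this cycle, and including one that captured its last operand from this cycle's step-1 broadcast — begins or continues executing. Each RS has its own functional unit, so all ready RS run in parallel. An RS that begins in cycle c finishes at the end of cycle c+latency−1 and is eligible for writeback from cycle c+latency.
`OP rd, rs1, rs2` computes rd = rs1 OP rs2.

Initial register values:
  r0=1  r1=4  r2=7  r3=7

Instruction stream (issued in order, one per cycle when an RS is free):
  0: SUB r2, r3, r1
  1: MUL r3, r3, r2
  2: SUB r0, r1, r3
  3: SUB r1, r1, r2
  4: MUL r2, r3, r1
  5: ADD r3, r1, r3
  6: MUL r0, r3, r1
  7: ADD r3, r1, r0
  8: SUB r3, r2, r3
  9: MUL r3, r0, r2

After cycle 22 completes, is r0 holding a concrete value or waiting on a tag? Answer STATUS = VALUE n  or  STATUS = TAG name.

  c1: issue SUB r2<-Add1  regs: r0:1,r1:4,r2:Add1,r3:7
  c2: issue MUL r3<-Mul1  regs: r0:1,r1:4,r2:Add1,r3:Mul1
  c3: issue SUB r0<-Add2  regs: r0:Add2,r1:4,r2:Add1,r3:Mul1
  c4: CDB Add1=3; issue SUB r1<-Add1  regs: r0:Add2,r1:Add1,r2:3,r3:Mul1
  c5: issue MUL r2<-Mul2  regs: r0:Add2,r1:Add1,r2:Mul2,r3:Mul1
  c6: issue ADD r3<-Add3  regs: r0:Add2,r1:Add1,r2:Mul2,r3:Add3
  c7: CDB Add1=1; stall  regs: r0:Add2,r1:1,r2:Mul2,r3:Add3
  c8: stall  regs: r0:Add2,r1:1,r2:Mul2,r3:Add3
  c9: CDB Mul1=21; issue MUL r0<-Mul1  regs: r0:Mul1,r1:1,r2:Mul2,r3:Add3
  c10: issue ADD r3<-Add1  regs: r0:Mul1,r1:1,r2:Mul2,r3:Add1
  c11: stall  regs: r0:Mul1,r1:1,r2:Mul2,r3:Add1
  c12: CDB Add2=-17; issue SUB r3<-Add2  regs: r0:Mul1,r1:1,r2:Mul2,r3:Add2
  c13: CDB Add3=22; stall  regs: r0:Mul1,r1:1,r2:Mul2,r3:Add2
  c14: CDB Mul2=21; issue MUL r3<-Mul2  regs: r0:Mul1,r1:1,r2:21,r3:Mul2
  c15: -  regs: r0:Mul1,r1:1,r2:21,r3:Mul2
  c16: -  regs: r0:Mul1,r1:1,r2:21,r3:Mul2
  c17: -  regs: r0:Mul1,r1:1,r2:21,r3:Mul2
  c18: CDB Mul1=22  regs: r0:22,r1:1,r2:21,r3:Mul2
  c19: -  regs: r0:22,r1:1,r2:21,r3:Mul2
  c20: -  regs: r0:22,r1:1,r2:21,r3:Mul2
  c21: CDB Add1=23  regs: r0:22,r1:1,r2:21,r3:Mul2
  c22: -  regs: r0:22,r1:1,r2:21,r3:Mul2

STATUS = VALUE 22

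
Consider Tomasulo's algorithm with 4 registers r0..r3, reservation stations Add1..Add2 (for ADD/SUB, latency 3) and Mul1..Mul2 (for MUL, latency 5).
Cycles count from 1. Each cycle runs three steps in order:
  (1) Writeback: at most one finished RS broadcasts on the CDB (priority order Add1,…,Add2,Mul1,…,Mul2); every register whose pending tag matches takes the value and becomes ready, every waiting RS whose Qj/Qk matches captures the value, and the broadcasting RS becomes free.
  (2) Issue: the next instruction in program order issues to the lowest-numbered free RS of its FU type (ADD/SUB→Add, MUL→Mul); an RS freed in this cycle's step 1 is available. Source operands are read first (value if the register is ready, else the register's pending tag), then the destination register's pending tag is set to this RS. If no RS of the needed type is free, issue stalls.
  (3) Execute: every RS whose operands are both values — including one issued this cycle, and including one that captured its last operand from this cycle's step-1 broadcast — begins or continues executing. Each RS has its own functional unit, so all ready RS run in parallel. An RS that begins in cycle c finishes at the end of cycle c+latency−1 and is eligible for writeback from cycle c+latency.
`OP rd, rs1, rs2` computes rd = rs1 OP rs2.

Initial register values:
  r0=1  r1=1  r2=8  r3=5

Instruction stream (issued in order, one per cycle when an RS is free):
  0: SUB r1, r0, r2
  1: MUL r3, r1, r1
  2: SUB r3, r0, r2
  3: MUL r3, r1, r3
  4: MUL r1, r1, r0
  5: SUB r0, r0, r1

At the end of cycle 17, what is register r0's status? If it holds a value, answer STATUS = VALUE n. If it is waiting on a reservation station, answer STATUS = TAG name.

STATUS = VALUE 8

cycle 1: issue SUB r1<-Add1 // r0:1,r1:Add1,r2:8,r3:5
cycle 2: issue MUL r3<-Mul1 // r0:1,r1:Add1,r2:8,r3:Mul1
cycle 3: issue SUB r3<-Add2 // r0:1,r1:Add1,r2:8,r3:Add2
cycle 4: CDB Add1=-7; issue MUL r3<-Mul2 // r0:1,r1:-7,r2:8,r3:Mul2
cycle 5: stall // r0:1,r1:-7,r2:8,r3:Mul2
cycle 6: CDB Add2=-7; stall // r0:1,r1:-7,r2:8,r3:Mul2
cycle 7: stall // r0:1,r1:-7,r2:8,r3:Mul2
cycle 8: stall // r0:1,r1:-7,r2:8,r3:Mul2
cycle 9: CDB Mul1=49; issue MUL r1<-Mul1 // r0:1,r1:Mul1,r2:8,r3:Mul2
cycle 10: issue SUB r0<-Add1 // r0:Add1,r1:Mul1,r2:8,r3:Mul2
cycle 11: CDB Mul2=49 // r0:Add1,r1:Mul1,r2:8,r3:49
cycle 12: - // r0:Add1,r1:Mul1,r2:8,r3:49
cycle 13: - // r0:Add1,r1:Mul1,r2:8,r3:49
cycle 14: CDB Mul1=-7 // r0:Add1,r1:-7,r2:8,r3:49
cycle 15: - // r0:Add1,r1:-7,r2:8,r3:49
cycle 16: - // r0:Add1,r1:-7,r2:8,r3:49
cycle 17: CDB Add1=8 // r0:8,r1:-7,r2:8,r3:49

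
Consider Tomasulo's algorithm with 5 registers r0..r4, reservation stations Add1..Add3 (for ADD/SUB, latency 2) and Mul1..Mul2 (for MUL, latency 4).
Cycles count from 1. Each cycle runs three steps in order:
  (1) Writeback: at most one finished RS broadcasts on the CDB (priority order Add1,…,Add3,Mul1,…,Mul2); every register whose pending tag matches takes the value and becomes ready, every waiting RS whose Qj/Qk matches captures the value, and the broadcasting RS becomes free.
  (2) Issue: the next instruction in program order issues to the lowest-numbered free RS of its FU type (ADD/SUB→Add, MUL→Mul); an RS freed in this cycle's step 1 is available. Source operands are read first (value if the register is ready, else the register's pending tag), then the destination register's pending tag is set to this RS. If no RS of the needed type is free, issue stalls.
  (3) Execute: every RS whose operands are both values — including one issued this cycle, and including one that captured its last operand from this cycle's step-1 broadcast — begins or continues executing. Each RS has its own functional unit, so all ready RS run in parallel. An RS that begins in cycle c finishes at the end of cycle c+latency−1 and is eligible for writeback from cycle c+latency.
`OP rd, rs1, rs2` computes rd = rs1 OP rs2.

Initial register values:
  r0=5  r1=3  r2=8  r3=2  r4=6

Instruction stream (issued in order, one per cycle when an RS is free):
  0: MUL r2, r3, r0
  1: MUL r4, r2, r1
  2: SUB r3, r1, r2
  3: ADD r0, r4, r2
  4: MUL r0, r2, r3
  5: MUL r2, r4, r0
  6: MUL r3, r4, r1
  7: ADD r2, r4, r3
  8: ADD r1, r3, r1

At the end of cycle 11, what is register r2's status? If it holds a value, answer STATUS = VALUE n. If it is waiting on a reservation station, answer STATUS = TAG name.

STATUS = TAG Mul2

cycle 1: issue MUL r2<-Mul1 // r0:5,r1:3,r2:Mul1,r3:2,r4:6
cycle 2: issue MUL r4<-Mul2 // r0:5,r1:3,r2:Mul1,r3:2,r4:Mul2
cycle 3: issue SUB r3<-Add1 // r0:5,r1:3,r2:Mul1,r3:Add1,r4:Mul2
cycle 4: issue ADD r0<-Add2 // r0:Add2,r1:3,r2:Mul1,r3:Add1,r4:Mul2
cycle 5: CDB Mul1=10; issue MUL r0<-Mul1 // r0:Mul1,r1:3,r2:10,r3:Add1,r4:Mul2
cycle 6: stall // r0:Mul1,r1:3,r2:10,r3:Add1,r4:Mul2
cycle 7: CDB Add1=-7; stall // r0:Mul1,r1:3,r2:10,r3:-7,r4:Mul2
cycle 8: stall // r0:Mul1,r1:3,r2:10,r3:-7,r4:Mul2
cycle 9: CDB Mul2=30; issue MUL r2<-Mul2 // r0:Mul1,r1:3,r2:Mul2,r3:-7,r4:30
cycle 10: stall // r0:Mul1,r1:3,r2:Mul2,r3:-7,r4:30
cycle 11: CDB Add2=40; stall // r0:Mul1,r1:3,r2:Mul2,r3:-7,r4:30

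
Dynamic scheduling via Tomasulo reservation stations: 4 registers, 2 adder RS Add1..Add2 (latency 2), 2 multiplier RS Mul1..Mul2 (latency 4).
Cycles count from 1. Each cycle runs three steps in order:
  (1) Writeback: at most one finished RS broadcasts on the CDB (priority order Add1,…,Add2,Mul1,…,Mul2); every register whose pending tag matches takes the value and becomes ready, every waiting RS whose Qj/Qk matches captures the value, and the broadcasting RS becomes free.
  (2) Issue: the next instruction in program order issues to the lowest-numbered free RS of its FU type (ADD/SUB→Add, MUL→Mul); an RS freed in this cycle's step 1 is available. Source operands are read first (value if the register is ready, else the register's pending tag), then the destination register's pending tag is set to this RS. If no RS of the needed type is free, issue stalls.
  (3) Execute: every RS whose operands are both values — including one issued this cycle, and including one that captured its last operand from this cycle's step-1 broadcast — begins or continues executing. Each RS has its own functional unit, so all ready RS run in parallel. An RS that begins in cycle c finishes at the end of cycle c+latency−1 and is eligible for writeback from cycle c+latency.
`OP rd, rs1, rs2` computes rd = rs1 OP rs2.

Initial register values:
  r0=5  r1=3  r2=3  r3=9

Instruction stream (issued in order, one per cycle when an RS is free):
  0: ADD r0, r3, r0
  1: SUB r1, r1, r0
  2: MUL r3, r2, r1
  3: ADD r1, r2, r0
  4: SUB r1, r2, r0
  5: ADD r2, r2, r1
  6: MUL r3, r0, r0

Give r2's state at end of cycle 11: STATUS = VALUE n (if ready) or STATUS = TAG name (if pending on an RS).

c1: issue ADD r0<-Add1 | r0:Add1,r1:3,r2:3,r3:9
c2: issue SUB r1<-Add2 | r0:Add1,r1:Add2,r2:3,r3:9
c3: CDB Add1=14; issue MUL r3<-Mul1 | r0:14,r1:Add2,r2:3,r3:Mul1
c4: issue ADD r1<-Add1 | r0:14,r1:Add1,r2:3,r3:Mul1
c5: CDB Add2=-11; issue SUB r1<-Add2 | r0:14,r1:Add2,r2:3,r3:Mul1
c6: CDB Add1=17; issue ADD r2<-Add1 | r0:14,r1:Add2,r2:Add1,r3:Mul1
c7: CDB Add2=-11; issue MUL r3<-Mul2 | r0:14,r1:-11,r2:Add1,r3:Mul2
c8: - | r0:14,r1:-11,r2:Add1,r3:Mul2
c9: CDB Add1=-8 | r0:14,r1:-11,r2:-8,r3:Mul2
c10: CDB Mul1=-33 | r0:14,r1:-11,r2:-8,r3:Mul2
c11: CDB Mul2=196 | r0:14,r1:-11,r2:-8,r3:196

STATUS = VALUE -8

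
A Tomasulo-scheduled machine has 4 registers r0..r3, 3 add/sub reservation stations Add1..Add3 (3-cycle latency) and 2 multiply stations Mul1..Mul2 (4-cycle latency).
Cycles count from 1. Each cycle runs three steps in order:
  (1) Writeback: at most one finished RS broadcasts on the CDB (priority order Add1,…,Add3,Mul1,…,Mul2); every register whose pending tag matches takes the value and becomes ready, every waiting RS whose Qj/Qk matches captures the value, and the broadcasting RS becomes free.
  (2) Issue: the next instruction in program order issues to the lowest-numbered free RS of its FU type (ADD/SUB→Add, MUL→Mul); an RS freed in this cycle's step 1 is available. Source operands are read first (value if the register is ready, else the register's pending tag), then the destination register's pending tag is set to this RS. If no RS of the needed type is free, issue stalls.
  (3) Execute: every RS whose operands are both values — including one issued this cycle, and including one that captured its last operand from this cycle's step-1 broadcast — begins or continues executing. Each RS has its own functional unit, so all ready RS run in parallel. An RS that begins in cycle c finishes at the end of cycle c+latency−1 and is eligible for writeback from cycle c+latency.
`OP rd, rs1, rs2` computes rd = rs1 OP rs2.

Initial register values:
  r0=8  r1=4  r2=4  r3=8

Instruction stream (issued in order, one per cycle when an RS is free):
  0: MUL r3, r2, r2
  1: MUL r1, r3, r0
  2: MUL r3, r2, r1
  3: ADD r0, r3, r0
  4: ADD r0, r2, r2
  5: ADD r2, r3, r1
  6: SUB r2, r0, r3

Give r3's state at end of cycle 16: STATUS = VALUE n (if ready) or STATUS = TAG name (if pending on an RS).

STATUS = VALUE 512

cycle 1: issue MUL r3<-Mul1 // r0:8,r1:4,r2:4,r3:Mul1
cycle 2: issue MUL r1<-Mul2 // r0:8,r1:Mul2,r2:4,r3:Mul1
cycle 3: stall // r0:8,r1:Mul2,r2:4,r3:Mul1
cycle 4: stall // r0:8,r1:Mul2,r2:4,r3:Mul1
cycle 5: CDB Mul1=16; issue MUL r3<-Mul1 // r0:8,r1:Mul2,r2:4,r3:Mul1
cycle 6: issue ADD r0<-Add1 // r0:Add1,r1:Mul2,r2:4,r3:Mul1
cycle 7: issue ADD r0<-Add2 // r0:Add2,r1:Mul2,r2:4,r3:Mul1
cycle 8: issue ADD r2<-Add3 // r0:Add2,r1:Mul2,r2:Add3,r3:Mul1
cycle 9: CDB Mul2=128; stall // r0:Add2,r1:128,r2:Add3,r3:Mul1
cycle 10: CDB Add2=8; issue SUB r2<-Add2 // r0:8,r1:128,r2:Add2,r3:Mul1
cycle 11: - // r0:8,r1:128,r2:Add2,r3:Mul1
cycle 12: - // r0:8,r1:128,r2:Add2,r3:Mul1
cycle 13: CDB Mul1=512 // r0:8,r1:128,r2:Add2,r3:512
cycle 14: - // r0:8,r1:128,r2:Add2,r3:512
cycle 15: - // r0:8,r1:128,r2:Add2,r3:512
cycle 16: CDB Add1=520 // r0:8,r1:128,r2:Add2,r3:512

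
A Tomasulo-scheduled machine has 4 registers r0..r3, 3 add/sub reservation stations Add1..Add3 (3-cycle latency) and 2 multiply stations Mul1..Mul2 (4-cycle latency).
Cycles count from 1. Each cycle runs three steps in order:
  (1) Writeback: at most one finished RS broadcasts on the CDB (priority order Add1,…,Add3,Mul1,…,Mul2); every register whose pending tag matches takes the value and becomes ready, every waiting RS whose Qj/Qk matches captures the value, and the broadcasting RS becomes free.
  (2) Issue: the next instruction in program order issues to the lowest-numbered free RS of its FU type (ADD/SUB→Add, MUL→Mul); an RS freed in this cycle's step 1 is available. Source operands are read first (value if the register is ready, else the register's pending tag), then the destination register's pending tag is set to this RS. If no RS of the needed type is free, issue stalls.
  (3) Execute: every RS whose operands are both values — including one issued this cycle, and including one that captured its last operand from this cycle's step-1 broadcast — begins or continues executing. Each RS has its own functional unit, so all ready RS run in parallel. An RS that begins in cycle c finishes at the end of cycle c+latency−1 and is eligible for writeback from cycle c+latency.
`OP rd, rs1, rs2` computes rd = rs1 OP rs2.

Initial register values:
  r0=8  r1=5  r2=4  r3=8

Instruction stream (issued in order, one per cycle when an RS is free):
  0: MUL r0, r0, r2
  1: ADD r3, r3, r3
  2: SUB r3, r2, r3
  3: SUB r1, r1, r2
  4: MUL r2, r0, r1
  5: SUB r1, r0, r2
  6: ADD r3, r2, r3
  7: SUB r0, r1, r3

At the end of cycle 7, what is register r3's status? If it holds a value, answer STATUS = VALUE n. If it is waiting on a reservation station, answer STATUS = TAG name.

c1: issue MUL r0<-Mul1 | r0:Mul1,r1:5,r2:4,r3:8
c2: issue ADD r3<-Add1 | r0:Mul1,r1:5,r2:4,r3:Add1
c3: issue SUB r3<-Add2 | r0:Mul1,r1:5,r2:4,r3:Add2
c4: issue SUB r1<-Add3 | r0:Mul1,r1:Add3,r2:4,r3:Add2
c5: CDB Add1=16; issue MUL r2<-Mul2 | r0:Mul1,r1:Add3,r2:Mul2,r3:Add2
c6: CDB Mul1=32; issue SUB r1<-Add1 | r0:32,r1:Add1,r2:Mul2,r3:Add2
c7: CDB Add3=1; issue ADD r3<-Add3 | r0:32,r1:Add1,r2:Mul2,r3:Add3

STATUS = TAG Add3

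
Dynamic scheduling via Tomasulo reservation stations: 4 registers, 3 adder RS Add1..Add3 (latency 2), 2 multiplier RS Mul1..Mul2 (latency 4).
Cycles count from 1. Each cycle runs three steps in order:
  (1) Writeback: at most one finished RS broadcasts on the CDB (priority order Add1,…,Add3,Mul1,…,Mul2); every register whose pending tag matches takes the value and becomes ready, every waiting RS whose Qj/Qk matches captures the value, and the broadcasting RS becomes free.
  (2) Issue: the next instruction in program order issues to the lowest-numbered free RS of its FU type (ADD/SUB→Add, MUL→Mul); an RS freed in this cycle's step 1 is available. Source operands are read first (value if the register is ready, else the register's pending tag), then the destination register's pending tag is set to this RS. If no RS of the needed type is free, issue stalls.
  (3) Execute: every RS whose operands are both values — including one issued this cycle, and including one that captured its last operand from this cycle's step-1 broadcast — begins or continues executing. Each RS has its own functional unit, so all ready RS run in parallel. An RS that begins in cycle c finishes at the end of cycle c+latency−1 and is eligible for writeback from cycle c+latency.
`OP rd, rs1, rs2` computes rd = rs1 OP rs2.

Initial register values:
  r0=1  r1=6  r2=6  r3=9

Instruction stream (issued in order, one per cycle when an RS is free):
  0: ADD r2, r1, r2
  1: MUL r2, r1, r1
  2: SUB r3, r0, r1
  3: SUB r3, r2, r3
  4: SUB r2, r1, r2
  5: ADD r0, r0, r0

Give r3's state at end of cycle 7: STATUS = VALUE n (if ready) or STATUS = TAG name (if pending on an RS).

c1: issue ADD r2<-Add1 | r0:1,r1:6,r2:Add1,r3:9
c2: issue MUL r2<-Mul1 | r0:1,r1:6,r2:Mul1,r3:9
c3: CDB Add1=12; issue SUB r3<-Add1 | r0:1,r1:6,r2:Mul1,r3:Add1
c4: issue SUB r3<-Add2 | r0:1,r1:6,r2:Mul1,r3:Add2
c5: CDB Add1=-5; issue SUB r2<-Add1 | r0:1,r1:6,r2:Add1,r3:Add2
c6: CDB Mul1=36; issue ADD r0<-Add3 | r0:Add3,r1:6,r2:Add1,r3:Add2
c7: - | r0:Add3,r1:6,r2:Add1,r3:Add2

STATUS = TAG Add2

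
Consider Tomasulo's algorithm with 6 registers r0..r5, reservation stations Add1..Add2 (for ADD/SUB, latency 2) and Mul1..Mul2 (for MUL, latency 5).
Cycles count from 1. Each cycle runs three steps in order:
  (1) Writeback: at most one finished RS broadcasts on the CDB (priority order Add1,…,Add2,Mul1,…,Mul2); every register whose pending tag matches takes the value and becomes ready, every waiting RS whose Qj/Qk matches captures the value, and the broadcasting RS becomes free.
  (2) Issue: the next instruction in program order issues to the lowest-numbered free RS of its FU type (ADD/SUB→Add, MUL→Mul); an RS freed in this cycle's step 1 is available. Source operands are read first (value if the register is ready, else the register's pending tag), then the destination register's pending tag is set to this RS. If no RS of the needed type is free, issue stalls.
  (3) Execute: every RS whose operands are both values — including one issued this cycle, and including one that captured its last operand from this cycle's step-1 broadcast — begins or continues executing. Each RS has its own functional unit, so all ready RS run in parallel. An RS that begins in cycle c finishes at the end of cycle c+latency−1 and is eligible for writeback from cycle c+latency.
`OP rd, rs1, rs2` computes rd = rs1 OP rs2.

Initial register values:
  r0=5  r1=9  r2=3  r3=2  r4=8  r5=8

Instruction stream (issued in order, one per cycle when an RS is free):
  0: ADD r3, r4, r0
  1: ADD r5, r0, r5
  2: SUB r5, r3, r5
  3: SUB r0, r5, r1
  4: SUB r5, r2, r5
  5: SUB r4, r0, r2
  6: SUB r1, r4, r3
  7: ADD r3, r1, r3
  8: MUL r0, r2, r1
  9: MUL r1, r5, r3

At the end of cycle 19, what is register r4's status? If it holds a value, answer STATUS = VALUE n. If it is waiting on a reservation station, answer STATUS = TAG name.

STATUS = VALUE -12

cycle 1: issue ADD r3<-Add1 // r0:5,r1:9,r2:3,r3:Add1,r4:8,r5:8
cycle 2: issue ADD r5<-Add2 // r0:5,r1:9,r2:3,r3:Add1,r4:8,r5:Add2
cycle 3: CDB Add1=13; issue SUB r5<-Add1 // r0:5,r1:9,r2:3,r3:13,r4:8,r5:Add1
cycle 4: CDB Add2=13; issue SUB r0<-Add2 // r0:Add2,r1:9,r2:3,r3:13,r4:8,r5:Add1
cycle 5: stall // r0:Add2,r1:9,r2:3,r3:13,r4:8,r5:Add1
cycle 6: CDB Add1=0; issue SUB r5<-Add1 // r0:Add2,r1:9,r2:3,r3:13,r4:8,r5:Add1
cycle 7: stall // r0:Add2,r1:9,r2:3,r3:13,r4:8,r5:Add1
cycle 8: CDB Add1=3; issue SUB r4<-Add1 // r0:Add2,r1:9,r2:3,r3:13,r4:Add1,r5:3
cycle 9: CDB Add2=-9; issue SUB r1<-Add2 // r0:-9,r1:Add2,r2:3,r3:13,r4:Add1,r5:3
cycle 10: stall // r0:-9,r1:Add2,r2:3,r3:13,r4:Add1,r5:3
cycle 11: CDB Add1=-12; issue ADD r3<-Add1 // r0:-9,r1:Add2,r2:3,r3:Add1,r4:-12,r5:3
cycle 12: issue MUL r0<-Mul1 // r0:Mul1,r1:Add2,r2:3,r3:Add1,r4:-12,r5:3
cycle 13: CDB Add2=-25; issue MUL r1<-Mul2 // r0:Mul1,r1:Mul2,r2:3,r3:Add1,r4:-12,r5:3
cycle 14: - // r0:Mul1,r1:Mul2,r2:3,r3:Add1,r4:-12,r5:3
cycle 15: CDB Add1=-12 // r0:Mul1,r1:Mul2,r2:3,r3:-12,r4:-12,r5:3
cycle 16: - // r0:Mul1,r1:Mul2,r2:3,r3:-12,r4:-12,r5:3
cycle 17: - // r0:Mul1,r1:Mul2,r2:3,r3:-12,r4:-12,r5:3
cycle 18: CDB Mul1=-75 // r0:-75,r1:Mul2,r2:3,r3:-12,r4:-12,r5:3
cycle 19: - // r0:-75,r1:Mul2,r2:3,r3:-12,r4:-12,r5:3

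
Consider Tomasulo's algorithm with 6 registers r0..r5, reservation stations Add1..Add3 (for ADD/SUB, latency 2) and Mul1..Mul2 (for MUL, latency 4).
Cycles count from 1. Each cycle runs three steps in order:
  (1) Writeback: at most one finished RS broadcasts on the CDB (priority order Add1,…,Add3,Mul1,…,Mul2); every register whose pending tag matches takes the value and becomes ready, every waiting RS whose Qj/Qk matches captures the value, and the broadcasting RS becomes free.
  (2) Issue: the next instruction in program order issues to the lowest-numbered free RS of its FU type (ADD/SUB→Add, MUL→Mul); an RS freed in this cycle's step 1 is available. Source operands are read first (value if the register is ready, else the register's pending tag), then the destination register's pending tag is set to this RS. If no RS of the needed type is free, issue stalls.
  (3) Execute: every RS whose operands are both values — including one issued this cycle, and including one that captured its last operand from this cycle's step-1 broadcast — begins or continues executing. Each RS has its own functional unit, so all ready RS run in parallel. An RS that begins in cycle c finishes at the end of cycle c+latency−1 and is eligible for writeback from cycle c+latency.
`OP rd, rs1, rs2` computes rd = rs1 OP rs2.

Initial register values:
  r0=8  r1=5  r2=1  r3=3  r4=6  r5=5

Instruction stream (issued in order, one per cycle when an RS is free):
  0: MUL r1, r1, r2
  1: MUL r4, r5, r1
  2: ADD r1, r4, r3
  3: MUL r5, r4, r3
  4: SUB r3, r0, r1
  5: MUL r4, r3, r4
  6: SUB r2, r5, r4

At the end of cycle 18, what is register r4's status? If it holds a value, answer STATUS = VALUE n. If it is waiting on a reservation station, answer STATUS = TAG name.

c1: issue MUL r1<-Mul1 | r0:8,r1:Mul1,r2:1,r3:3,r4:6,r5:5
c2: issue MUL r4<-Mul2 | r0:8,r1:Mul1,r2:1,r3:3,r4:Mul2,r5:5
c3: issue ADD r1<-Add1 | r0:8,r1:Add1,r2:1,r3:3,r4:Mul2,r5:5
c4: stall | r0:8,r1:Add1,r2:1,r3:3,r4:Mul2,r5:5
c5: CDB Mul1=5; issue MUL r5<-Mul1 | r0:8,r1:Add1,r2:1,r3:3,r4:Mul2,r5:Mul1
c6: issue SUB r3<-Add2 | r0:8,r1:Add1,r2:1,r3:Add2,r4:Mul2,r5:Mul1
c7: stall | r0:8,r1:Add1,r2:1,r3:Add2,r4:Mul2,r5:Mul1
c8: stall | r0:8,r1:Add1,r2:1,r3:Add2,r4:Mul2,r5:Mul1
c9: CDB Mul2=25; issue MUL r4<-Mul2 | r0:8,r1:Add1,r2:1,r3:Add2,r4:Mul2,r5:Mul1
c10: issue SUB r2<-Add3 | r0:8,r1:Add1,r2:Add3,r3:Add2,r4:Mul2,r5:Mul1
c11: CDB Add1=28 | r0:8,r1:28,r2:Add3,r3:Add2,r4:Mul2,r5:Mul1
c12: - | r0:8,r1:28,r2:Add3,r3:Add2,r4:Mul2,r5:Mul1
c13: CDB Add2=-20 | r0:8,r1:28,r2:Add3,r3:-20,r4:Mul2,r5:Mul1
c14: CDB Mul1=75 | r0:8,r1:28,r2:Add3,r3:-20,r4:Mul2,r5:75
c15: - | r0:8,r1:28,r2:Add3,r3:-20,r4:Mul2,r5:75
c16: - | r0:8,r1:28,r2:Add3,r3:-20,r4:Mul2,r5:75
c17: CDB Mul2=-500 | r0:8,r1:28,r2:Add3,r3:-20,r4:-500,r5:75
c18: - | r0:8,r1:28,r2:Add3,r3:-20,r4:-500,r5:75

STATUS = VALUE -500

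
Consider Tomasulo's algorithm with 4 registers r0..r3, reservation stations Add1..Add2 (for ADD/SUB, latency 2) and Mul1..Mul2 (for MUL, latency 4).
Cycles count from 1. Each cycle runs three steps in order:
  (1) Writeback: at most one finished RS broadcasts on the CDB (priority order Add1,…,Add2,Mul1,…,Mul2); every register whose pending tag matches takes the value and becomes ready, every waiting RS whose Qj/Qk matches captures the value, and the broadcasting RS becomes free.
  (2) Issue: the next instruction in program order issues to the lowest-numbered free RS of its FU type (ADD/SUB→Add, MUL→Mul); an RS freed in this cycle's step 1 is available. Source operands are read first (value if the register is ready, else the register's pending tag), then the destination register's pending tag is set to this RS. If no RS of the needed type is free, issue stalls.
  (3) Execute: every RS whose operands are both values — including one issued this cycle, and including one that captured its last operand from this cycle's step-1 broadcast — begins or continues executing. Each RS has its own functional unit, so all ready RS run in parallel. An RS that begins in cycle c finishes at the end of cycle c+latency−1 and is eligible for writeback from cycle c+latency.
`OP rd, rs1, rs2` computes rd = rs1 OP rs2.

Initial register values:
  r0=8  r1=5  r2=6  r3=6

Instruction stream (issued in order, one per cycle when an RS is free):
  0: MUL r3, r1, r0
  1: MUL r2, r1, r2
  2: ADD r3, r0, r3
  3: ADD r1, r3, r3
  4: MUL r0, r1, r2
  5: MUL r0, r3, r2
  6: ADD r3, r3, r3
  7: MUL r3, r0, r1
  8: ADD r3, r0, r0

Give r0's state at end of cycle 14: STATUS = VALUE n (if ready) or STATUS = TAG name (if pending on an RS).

STATUS = VALUE 1440

  c1: issue MUL r3<-Mul1  regs: r0:8,r1:5,r2:6,r3:Mul1
  c2: issue MUL r2<-Mul2  regs: r0:8,r1:5,r2:Mul2,r3:Mul1
  c3: issue ADD r3<-Add1  regs: r0:8,r1:5,r2:Mul2,r3:Add1
  c4: issue ADD r1<-Add2  regs: r0:8,r1:Add2,r2:Mul2,r3:Add1
  c5: CDB Mul1=40; issue MUL r0<-Mul1  regs: r0:Mul1,r1:Add2,r2:Mul2,r3:Add1
  c6: CDB Mul2=30; issue MUL r0<-Mul2  regs: r0:Mul2,r1:Add2,r2:30,r3:Add1
  c7: CDB Add1=48; issue ADD r3<-Add1  regs: r0:Mul2,r1:Add2,r2:30,r3:Add1
  c8: stall  regs: r0:Mul2,r1:Add2,r2:30,r3:Add1
  c9: CDB Add1=96; stall  regs: r0:Mul2,r1:Add2,r2:30,r3:96
  c10: CDB Add2=96; stall  regs: r0:Mul2,r1:96,r2:30,r3:96
  c11: CDB Mul2=1440; issue MUL r3<-Mul2  regs: r0:1440,r1:96,r2:30,r3:Mul2
  c12: issue ADD r3<-Add1  regs: r0:1440,r1:96,r2:30,r3:Add1
  c13: -  regs: r0:1440,r1:96,r2:30,r3:Add1
  c14: CDB Add1=2880  regs: r0:1440,r1:96,r2:30,r3:2880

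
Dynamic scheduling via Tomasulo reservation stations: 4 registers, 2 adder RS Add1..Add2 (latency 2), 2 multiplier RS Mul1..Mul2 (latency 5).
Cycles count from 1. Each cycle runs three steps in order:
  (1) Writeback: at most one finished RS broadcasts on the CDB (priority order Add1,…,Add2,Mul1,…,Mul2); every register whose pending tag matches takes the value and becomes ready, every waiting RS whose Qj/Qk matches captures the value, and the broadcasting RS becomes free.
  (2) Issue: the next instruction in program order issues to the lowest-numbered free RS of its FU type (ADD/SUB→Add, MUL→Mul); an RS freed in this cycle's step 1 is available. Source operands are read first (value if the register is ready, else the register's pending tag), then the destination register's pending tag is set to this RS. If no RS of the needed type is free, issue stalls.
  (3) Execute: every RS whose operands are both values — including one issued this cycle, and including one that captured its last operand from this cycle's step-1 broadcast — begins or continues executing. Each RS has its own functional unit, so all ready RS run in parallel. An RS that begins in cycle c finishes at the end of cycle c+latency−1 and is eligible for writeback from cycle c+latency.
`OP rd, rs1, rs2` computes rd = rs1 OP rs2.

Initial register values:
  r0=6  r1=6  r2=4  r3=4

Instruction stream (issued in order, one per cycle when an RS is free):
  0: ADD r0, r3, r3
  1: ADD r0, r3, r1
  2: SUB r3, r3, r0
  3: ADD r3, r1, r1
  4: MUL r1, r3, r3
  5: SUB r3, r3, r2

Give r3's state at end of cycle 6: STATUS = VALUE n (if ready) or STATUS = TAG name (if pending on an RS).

STATUS = TAG Add1

c1: issue ADD r0<-Add1 | r0:Add1,r1:6,r2:4,r3:4
c2: issue ADD r0<-Add2 | r0:Add2,r1:6,r2:4,r3:4
c3: CDB Add1=8; issue SUB r3<-Add1 | r0:Add2,r1:6,r2:4,r3:Add1
c4: CDB Add2=10; issue ADD r3<-Add2 | r0:10,r1:6,r2:4,r3:Add2
c5: issue MUL r1<-Mul1 | r0:10,r1:Mul1,r2:4,r3:Add2
c6: CDB Add1=-6; issue SUB r3<-Add1 | r0:10,r1:Mul1,r2:4,r3:Add1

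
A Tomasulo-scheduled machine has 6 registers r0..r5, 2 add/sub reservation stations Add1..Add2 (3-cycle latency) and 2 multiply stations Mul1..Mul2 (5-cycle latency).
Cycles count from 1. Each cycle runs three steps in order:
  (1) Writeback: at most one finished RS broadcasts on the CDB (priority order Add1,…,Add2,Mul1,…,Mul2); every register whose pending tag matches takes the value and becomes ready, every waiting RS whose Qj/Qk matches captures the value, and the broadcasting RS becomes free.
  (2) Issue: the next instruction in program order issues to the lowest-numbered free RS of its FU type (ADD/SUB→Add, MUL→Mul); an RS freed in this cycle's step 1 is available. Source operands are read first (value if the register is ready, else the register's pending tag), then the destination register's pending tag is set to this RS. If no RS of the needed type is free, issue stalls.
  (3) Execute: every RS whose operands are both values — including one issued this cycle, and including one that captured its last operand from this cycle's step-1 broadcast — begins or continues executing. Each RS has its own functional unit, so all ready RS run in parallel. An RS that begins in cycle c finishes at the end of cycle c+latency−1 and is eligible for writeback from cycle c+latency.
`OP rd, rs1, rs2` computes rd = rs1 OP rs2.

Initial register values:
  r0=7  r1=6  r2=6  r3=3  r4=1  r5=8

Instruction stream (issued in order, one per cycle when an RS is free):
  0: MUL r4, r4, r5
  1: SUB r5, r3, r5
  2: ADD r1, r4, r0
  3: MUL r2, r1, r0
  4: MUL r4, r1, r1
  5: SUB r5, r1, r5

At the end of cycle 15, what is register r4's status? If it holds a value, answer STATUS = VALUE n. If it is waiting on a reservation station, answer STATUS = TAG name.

STATUS = VALUE 225

cycle 1: issue MUL r4<-Mul1 // r0:7,r1:6,r2:6,r3:3,r4:Mul1,r5:8
cycle 2: issue SUB r5<-Add1 // r0:7,r1:6,r2:6,r3:3,r4:Mul1,r5:Add1
cycle 3: issue ADD r1<-Add2 // r0:7,r1:Add2,r2:6,r3:3,r4:Mul1,r5:Add1
cycle 4: issue MUL r2<-Mul2 // r0:7,r1:Add2,r2:Mul2,r3:3,r4:Mul1,r5:Add1
cycle 5: CDB Add1=-5; stall // r0:7,r1:Add2,r2:Mul2,r3:3,r4:Mul1,r5:-5
cycle 6: CDB Mul1=8; issue MUL r4<-Mul1 // r0:7,r1:Add2,r2:Mul2,r3:3,r4:Mul1,r5:-5
cycle 7: issue SUB r5<-Add1 // r0:7,r1:Add2,r2:Mul2,r3:3,r4:Mul1,r5:Add1
cycle 8: - // r0:7,r1:Add2,r2:Mul2,r3:3,r4:Mul1,r5:Add1
cycle 9: CDB Add2=15 // r0:7,r1:15,r2:Mul2,r3:3,r4:Mul1,r5:Add1
cycle 10: - // r0:7,r1:15,r2:Mul2,r3:3,r4:Mul1,r5:Add1
cycle 11: - // r0:7,r1:15,r2:Mul2,r3:3,r4:Mul1,r5:Add1
cycle 12: CDB Add1=20 // r0:7,r1:15,r2:Mul2,r3:3,r4:Mul1,r5:20
cycle 13: - // r0:7,r1:15,r2:Mul2,r3:3,r4:Mul1,r5:20
cycle 14: CDB Mul1=225 // r0:7,r1:15,r2:Mul2,r3:3,r4:225,r5:20
cycle 15: CDB Mul2=105 // r0:7,r1:15,r2:105,r3:3,r4:225,r5:20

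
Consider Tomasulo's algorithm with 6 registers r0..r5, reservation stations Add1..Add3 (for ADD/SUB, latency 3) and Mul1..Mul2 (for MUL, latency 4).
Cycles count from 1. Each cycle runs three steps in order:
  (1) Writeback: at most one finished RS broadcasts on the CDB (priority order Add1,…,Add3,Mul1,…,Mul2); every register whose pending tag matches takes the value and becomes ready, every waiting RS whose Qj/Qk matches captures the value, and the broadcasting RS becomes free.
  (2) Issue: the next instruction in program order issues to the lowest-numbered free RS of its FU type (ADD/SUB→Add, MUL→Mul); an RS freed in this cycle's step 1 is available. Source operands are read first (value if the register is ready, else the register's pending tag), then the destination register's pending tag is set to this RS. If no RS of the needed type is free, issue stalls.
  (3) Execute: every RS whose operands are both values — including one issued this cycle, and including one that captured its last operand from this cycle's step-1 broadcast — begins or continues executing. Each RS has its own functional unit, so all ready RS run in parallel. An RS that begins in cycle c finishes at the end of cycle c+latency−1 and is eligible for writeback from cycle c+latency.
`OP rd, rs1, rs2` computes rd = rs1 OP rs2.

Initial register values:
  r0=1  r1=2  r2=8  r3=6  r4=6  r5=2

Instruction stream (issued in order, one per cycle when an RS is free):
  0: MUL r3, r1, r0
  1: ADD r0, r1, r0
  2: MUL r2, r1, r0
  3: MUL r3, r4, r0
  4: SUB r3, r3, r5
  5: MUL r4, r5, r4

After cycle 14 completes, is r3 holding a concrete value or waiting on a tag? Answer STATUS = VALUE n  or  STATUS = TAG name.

  c1: issue MUL r3<-Mul1  regs: r0:1,r1:2,r2:8,r3:Mul1,r4:6,r5:2
  c2: issue ADD r0<-Add1  regs: r0:Add1,r1:2,r2:8,r3:Mul1,r4:6,r5:2
  c3: issue MUL r2<-Mul2  regs: r0:Add1,r1:2,r2:Mul2,r3:Mul1,r4:6,r5:2
  c4: stall  regs: r0:Add1,r1:2,r2:Mul2,r3:Mul1,r4:6,r5:2
  c5: CDB Add1=3; stall  regs: r0:3,r1:2,r2:Mul2,r3:Mul1,r4:6,r5:2
  c6: CDB Mul1=2; issue MUL r3<-Mul1  regs: r0:3,r1:2,r2:Mul2,r3:Mul1,r4:6,r5:2
  c7: issue SUB r3<-Add1  regs: r0:3,r1:2,r2:Mul2,r3:Add1,r4:6,r5:2
  c8: stall  regs: r0:3,r1:2,r2:Mul2,r3:Add1,r4:6,r5:2
  c9: CDB Mul2=6; issue MUL r4<-Mul2  regs: r0:3,r1:2,r2:6,r3:Add1,r4:Mul2,r5:2
  c10: CDB Mul1=18  regs: r0:3,r1:2,r2:6,r3:Add1,r4:Mul2,r5:2
  c11: -  regs: r0:3,r1:2,r2:6,r3:Add1,r4:Mul2,r5:2
  c12: -  regs: r0:3,r1:2,r2:6,r3:Add1,r4:Mul2,r5:2
  c13: CDB Add1=16  regs: r0:3,r1:2,r2:6,r3:16,r4:Mul2,r5:2
  c14: CDB Mul2=12  regs: r0:3,r1:2,r2:6,r3:16,r4:12,r5:2

STATUS = VALUE 16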